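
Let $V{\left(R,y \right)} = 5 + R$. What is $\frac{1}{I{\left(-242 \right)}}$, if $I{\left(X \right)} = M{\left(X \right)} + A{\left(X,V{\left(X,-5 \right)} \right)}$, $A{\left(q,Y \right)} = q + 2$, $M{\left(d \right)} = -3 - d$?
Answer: $-1$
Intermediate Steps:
$A{\left(q,Y \right)} = 2 + q$
$I{\left(X \right)} = -1$ ($I{\left(X \right)} = \left(-3 - X\right) + \left(2 + X\right) = -1$)
$\frac{1}{I{\left(-242 \right)}} = \frac{1}{-1} = -1$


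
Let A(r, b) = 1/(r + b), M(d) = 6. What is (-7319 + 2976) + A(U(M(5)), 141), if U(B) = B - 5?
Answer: -616705/142 ≈ -4343.0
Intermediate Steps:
U(B) = -5 + B
A(r, b) = 1/(b + r)
(-7319 + 2976) + A(U(M(5)), 141) = (-7319 + 2976) + 1/(141 + (-5 + 6)) = -4343 + 1/(141 + 1) = -4343 + 1/142 = -616705/142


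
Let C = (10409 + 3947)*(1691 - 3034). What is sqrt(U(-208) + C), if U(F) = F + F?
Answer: 2*I*sqrt(4820131) ≈ 4391.0*I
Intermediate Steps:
C = -19280108 (C = 14356*(-1343) = -19280108)
U(F) = 2*F
sqrt(U(-208) + C) = sqrt(2*(-208) - 19280108) = sqrt(-416 - 19280108) = sqrt(-19280524) = 2*I*sqrt(4820131)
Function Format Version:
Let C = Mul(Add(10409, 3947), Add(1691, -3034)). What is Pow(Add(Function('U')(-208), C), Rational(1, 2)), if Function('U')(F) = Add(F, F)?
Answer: Mul(2, I, Pow(4820131, Rational(1, 2))) ≈ Mul(4391.0, I)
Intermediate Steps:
C = -19280108 (C = Mul(14356, -1343) = -19280108)
Function('U')(F) = Mul(2, F)
Pow(Add(Function('U')(-208), C), Rational(1, 2)) = Pow(Add(Mul(2, -208), -19280108), Rational(1, 2)) = Pow(Add(-416, -19280108), Rational(1, 2)) = Pow(-19280524, Rational(1, 2)) = Mul(2, I, Pow(4820131, Rational(1, 2)))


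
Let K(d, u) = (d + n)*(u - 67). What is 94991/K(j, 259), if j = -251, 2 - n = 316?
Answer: -94991/108480 ≈ -0.87565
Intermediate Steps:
n = -314 (n = 2 - 1*316 = 2 - 316 = -314)
K(d, u) = (-314 + d)*(-67 + u) (K(d, u) = (d - 314)*(u - 67) = (-314 + d)*(-67 + u))
94991/K(j, 259) = 94991/(21038 - 314*259 - 67*(-251) - 251*259) = 94991/(21038 - 81326 + 16817 - 65009) = 94991/(-108480) = 94991*(-1/108480) = -94991/108480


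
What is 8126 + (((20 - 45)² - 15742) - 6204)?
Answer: -13195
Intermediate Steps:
8126 + (((20 - 45)² - 15742) - 6204) = 8126 + (((-25)² - 15742) - 6204) = 8126 + ((625 - 15742) - 6204) = 8126 + (-15117 - 6204) = 8126 - 21321 = -13195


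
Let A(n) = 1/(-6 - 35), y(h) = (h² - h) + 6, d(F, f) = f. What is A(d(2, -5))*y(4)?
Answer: -18/41 ≈ -0.43902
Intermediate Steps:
y(h) = 6 + h² - h
A(n) = -1/41 (A(n) = 1/(-41) = -1/41)
A(d(2, -5))*y(4) = -(6 + 4² - 1*4)/41 = -(6 + 16 - 4)/41 = -1/41*18 = -18/41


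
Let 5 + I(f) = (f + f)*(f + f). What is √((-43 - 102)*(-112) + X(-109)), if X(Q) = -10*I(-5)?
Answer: √15290 ≈ 123.65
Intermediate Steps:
I(f) = -5 + 4*f² (I(f) = -5 + (f + f)*(f + f) = -5 + (2*f)*(2*f) = -5 + 4*f²)
X(Q) = -950 (X(Q) = -10*(-5 + 4*(-5)²) = -10*(-5 + 4*25) = -10*(-5 + 100) = -10*95 = -950)
√((-43 - 102)*(-112) + X(-109)) = √((-43 - 102)*(-112) - 950) = √(-145*(-112) - 950) = √(16240 - 950) = √15290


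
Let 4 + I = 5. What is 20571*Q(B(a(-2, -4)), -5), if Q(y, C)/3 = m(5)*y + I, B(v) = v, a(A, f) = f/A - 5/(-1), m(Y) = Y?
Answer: 2221668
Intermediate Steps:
I = 1 (I = -4 + 5 = 1)
a(A, f) = 5 + f/A (a(A, f) = f/A - 5*(-1) = f/A + 5 = 5 + f/A)
Q(y, C) = 3 + 15*y (Q(y, C) = 3*(5*y + 1) = 3*(1 + 5*y) = 3 + 15*y)
20571*Q(B(a(-2, -4)), -5) = 20571*(3 + 15*(5 - 4/(-2))) = 20571*(3 + 15*(5 - 4*(-½))) = 20571*(3 + 15*(5 + 2)) = 20571*(3 + 15*7) = 20571*(3 + 105) = 20571*108 = 2221668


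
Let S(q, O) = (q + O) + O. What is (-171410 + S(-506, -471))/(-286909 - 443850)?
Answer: 172858/730759 ≈ 0.23655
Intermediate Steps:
S(q, O) = q + 2*O (S(q, O) = (O + q) + O = q + 2*O)
(-171410 + S(-506, -471))/(-286909 - 443850) = (-171410 + (-506 + 2*(-471)))/(-286909 - 443850) = (-171410 + (-506 - 942))/(-730759) = (-171410 - 1448)*(-1/730759) = -172858*(-1/730759) = 172858/730759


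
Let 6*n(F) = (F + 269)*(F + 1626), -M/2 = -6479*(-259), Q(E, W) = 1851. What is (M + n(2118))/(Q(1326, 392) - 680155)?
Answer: 84847/30832 ≈ 2.7519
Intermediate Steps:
M = -3356122 (M = -(-12958)*(-259) = -2*1678061 = -3356122)
n(F) = (269 + F)*(1626 + F)/6 (n(F) = ((F + 269)*(F + 1626))/6 = ((269 + F)*(1626 + F))/6 = (269 + F)*(1626 + F)/6)
(M + n(2118))/(Q(1326, 392) - 680155) = (-3356122 + (72899 + (⅙)*2118² + (1895/6)*2118))/(1851 - 680155) = (-3356122 + (72899 + (⅙)*4485924 + 668935))/(-678304) = (-3356122 + (72899 + 747654 + 668935))*(-1/678304) = (-3356122 + 1489488)*(-1/678304) = -1866634*(-1/678304) = 84847/30832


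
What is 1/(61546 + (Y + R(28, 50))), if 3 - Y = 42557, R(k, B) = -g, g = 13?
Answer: 1/18979 ≈ 5.2690e-5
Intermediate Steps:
R(k, B) = -13 (R(k, B) = -1*13 = -13)
Y = -42554 (Y = 3 - 1*42557 = 3 - 42557 = -42554)
1/(61546 + (Y + R(28, 50))) = 1/(61546 + (-42554 - 13)) = 1/(61546 - 42567) = 1/18979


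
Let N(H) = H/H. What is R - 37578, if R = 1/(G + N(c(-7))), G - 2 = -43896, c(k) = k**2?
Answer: -1649411155/43893 ≈ -37578.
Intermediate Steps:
N(H) = 1
G = -43894 (G = 2 - 43896 = -43894)
R = -1/43893 (R = 1/(-43894 + 1) = 1/(-43893) = -1/43893 ≈ -2.2783e-5)
R - 37578 = -1/43893 - 37578 = -1649411155/43893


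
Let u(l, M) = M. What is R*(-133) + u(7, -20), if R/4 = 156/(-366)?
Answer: 12612/61 ≈ 206.75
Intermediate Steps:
R = -104/61 (R = 4*(156/(-366)) = 4*(156*(-1/366)) = 4*(-26/61) = -104/61 ≈ -1.7049)
R*(-133) + u(7, -20) = -104/61*(-133) - 20 = 13832/61 - 20 = 12612/61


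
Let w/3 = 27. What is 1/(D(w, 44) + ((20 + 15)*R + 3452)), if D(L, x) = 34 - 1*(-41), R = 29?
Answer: 1/4542 ≈ 0.00022017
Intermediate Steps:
w = 81 (w = 3*27 = 81)
D(L, x) = 75 (D(L, x) = 34 + 41 = 75)
1/(D(w, 44) + ((20 + 15)*R + 3452)) = 1/(75 + ((20 + 15)*29 + 3452)) = 1/(75 + (35*29 + 3452)) = 1/(75 + (1015 + 3452)) = 1/(75 + 4467) = 1/4542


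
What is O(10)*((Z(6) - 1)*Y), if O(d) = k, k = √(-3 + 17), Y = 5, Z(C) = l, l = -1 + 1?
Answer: -5*√14 ≈ -18.708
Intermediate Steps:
l = 0
Z(C) = 0
k = √14 ≈ 3.7417
O(d) = √14
O(10)*((Z(6) - 1)*Y) = √14*((0 - 1)*5) = √14*(-1*5) = √14*(-5) = -5*√14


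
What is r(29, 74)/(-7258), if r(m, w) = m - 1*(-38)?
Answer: -67/7258 ≈ -0.0092312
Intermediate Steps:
r(m, w) = 38 + m (r(m, w) = m + 38 = 38 + m)
r(29, 74)/(-7258) = (38 + 29)/(-7258) = 67*(-1/7258) = -67/7258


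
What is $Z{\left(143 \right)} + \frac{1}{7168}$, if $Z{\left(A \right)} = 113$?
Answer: $\frac{809985}{7168} \approx 113.0$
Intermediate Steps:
$Z{\left(143 \right)} + \frac{1}{7168} = 113 + \frac{1}{7168} = \frac{809985}{7168}$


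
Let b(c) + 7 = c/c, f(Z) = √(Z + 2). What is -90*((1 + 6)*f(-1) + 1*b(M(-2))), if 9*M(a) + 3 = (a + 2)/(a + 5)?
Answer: -90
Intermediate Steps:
M(a) = -⅓ + (2 + a)/(9*(5 + a)) (M(a) = -⅓ + ((a + 2)/(a + 5))/9 = -⅓ + ((2 + a)/(5 + a))/9 = -⅓ + (2 + a)/(9*(5 + a)))
f(Z) = √(2 + Z)
b(c) = -6 (b(c) = -7 + c/c = -7 + 1 = -6)
-90*((1 + 6)*f(-1) + 1*b(M(-2))) = -90*((1 + 6)*√(2 - 1) + 1*(-6)) = -90*(7*√1 - 6) = -90*(7*1 - 6) = -90*(7 - 6) = -90*1 = -90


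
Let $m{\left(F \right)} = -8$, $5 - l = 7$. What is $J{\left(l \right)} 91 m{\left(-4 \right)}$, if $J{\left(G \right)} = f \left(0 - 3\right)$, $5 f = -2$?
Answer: $- \frac{4368}{5} \approx -873.6$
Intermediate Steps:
$f = - \frac{2}{5}$ ($f = \frac{1}{5} \left(-2\right) = - \frac{2}{5} \approx -0.4$)
$l = -2$ ($l = 5 - 7 = -2$)
$J{\left(G \right)} = \frac{6}{5}$ ($J{\left(G \right)} = - \frac{2 \left(0 - 3\right)}{5} = \left(- \frac{2}{5}\right) \left(-3\right) = \frac{6}{5}$)
$J{\left(l \right)} 91 m{\left(-4 \right)} = \frac{6}{5} \cdot 91 \left(-8\right) = \frac{546}{5} \left(-8\right) = - \frac{4368}{5}$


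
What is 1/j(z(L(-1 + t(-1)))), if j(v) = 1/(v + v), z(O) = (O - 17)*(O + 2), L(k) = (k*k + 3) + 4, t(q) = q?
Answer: -156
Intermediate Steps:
L(k) = 7 + k**2 (L(k) = (k**2 + 3) + 4 = (3 + k**2) + 4 = 7 + k**2)
z(O) = (-17 + O)*(2 + O)
j(v) = 1/(2*v)
1/j(z(L(-1 + t(-1)))) = 1/(1/(2*(-34 + (7 + (-1 - 1)**2)**2 - 15*(7 + (-1 - 1)**2)))) = 1/(1/(2*(-34 + (7 + (-2)**2)**2 - 15*(7 + (-2)**2)))) = 1/(1/(2*(-34 + (7 + 4)**2 - 15*(7 + 4)))) = 1/(1/(2*(-34 + 11**2 - 15*11))) = 1/(1/(2*(-34 + 121 - 165))) = 1/((1/2)/(-78)) = 1/((1/2)*(-1/78)) = 1/(-1/156) = -156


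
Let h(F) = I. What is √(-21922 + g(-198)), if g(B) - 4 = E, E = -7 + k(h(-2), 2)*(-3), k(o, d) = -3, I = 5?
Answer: 2*I*√5479 ≈ 148.04*I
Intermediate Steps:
h(F) = 5
E = 2 (E = -7 - 3*(-3) = -7 + 9 = 2)
g(B) = 6 (g(B) = 4 + 2 = 6)
√(-21922 + g(-198)) = √(-21922 + 6) = √(-21916) = 2*I*√5479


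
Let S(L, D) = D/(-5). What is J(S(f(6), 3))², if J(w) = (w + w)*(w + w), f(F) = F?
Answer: 1296/625 ≈ 2.0736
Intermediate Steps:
S(L, D) = -D/5 (S(L, D) = D*(-⅕) = -D/5)
J(w) = 4*w² (J(w) = (2*w)*(2*w) = 4*w²)
J(S(f(6), 3))² = (4*(-⅕*3)²)² = (4*(-⅗)²)² = (4*(9/25))² = (36/25)² = 1296/625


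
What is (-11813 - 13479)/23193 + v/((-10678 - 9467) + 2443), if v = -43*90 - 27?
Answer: -357335863/410562486 ≈ -0.87036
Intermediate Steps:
v = -3897 (v = -3870 - 27 = -3897)
(-11813 - 13479)/23193 + v/((-10678 - 9467) + 2443) = (-11813 - 13479)/23193 - 3897/((-10678 - 9467) + 2443) = -25292*1/23193 - 3897/(-20145 + 2443) = -25292/23193 - 3897/(-17702) = -25292/23193 - 3897*(-1/17702) = -25292/23193 + 3897/17702 = -357335863/410562486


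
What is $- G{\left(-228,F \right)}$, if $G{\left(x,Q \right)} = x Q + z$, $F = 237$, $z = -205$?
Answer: $54241$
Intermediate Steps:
$G{\left(x,Q \right)} = -205 + Q x$ ($G{\left(x,Q \right)} = x Q - 205 = Q x - 205 = -205 + Q x$)
$- G{\left(-228,F \right)} = - (-205 + 237 \left(-228\right)) = - (-205 - 54036) = \left(-1\right) \left(-54241\right) = 54241$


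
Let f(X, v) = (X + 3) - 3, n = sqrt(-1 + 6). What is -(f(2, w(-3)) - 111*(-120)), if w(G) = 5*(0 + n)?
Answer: -13322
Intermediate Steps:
n = sqrt(5) ≈ 2.2361
w(G) = 5*sqrt(5) (w(G) = 5*(0 + sqrt(5)) = 5*sqrt(5))
f(X, v) = X (f(X, v) = (3 + X) - 3 = X)
-(f(2, w(-3)) - 111*(-120)) = -(2 - 111*(-120)) = -(2 + 13320) = -1*13322 = -13322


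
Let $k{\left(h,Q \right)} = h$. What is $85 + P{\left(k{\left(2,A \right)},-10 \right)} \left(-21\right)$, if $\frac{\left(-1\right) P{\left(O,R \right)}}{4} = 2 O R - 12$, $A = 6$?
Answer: $-4283$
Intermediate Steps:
$P{\left(O,R \right)} = 48 - 8 O R$ ($P{\left(O,R \right)} = - 4 \left(2 O R - 12\right) = - 4 \left(-12 + 2 O R\right) = 48 - 8 O R$)
$85 + P{\left(k{\left(2,A \right)},-10 \right)} \left(-21\right) = 85 + \left(48 - 16 \left(-10\right)\right) \left(-21\right) = 85 + \left(48 + 160\right) \left(-21\right) = 85 + 208 \left(-21\right) = 85 - 4368 = -4283$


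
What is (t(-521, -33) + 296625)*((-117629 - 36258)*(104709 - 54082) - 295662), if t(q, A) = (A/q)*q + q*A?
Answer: -2444740609099635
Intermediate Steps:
t(q, A) = A + A*q
(t(-521, -33) + 296625)*((-117629 - 36258)*(104709 - 54082) - 295662) = (-33*(1 - 521) + 296625)*((-117629 - 36258)*(104709 - 54082) - 295662) = (-33*(-520) + 296625)*(-153887*50627 - 295662) = (17160 + 296625)*(-7790837149 - 295662) = 313785*(-7791132811) = -2444740609099635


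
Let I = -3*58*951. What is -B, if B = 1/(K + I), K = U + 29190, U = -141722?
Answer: 1/278006 ≈ 3.5970e-6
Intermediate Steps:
K = -112532 (K = -141722 + 29190 = -112532)
I = -165474 (I = -174*951 = -165474)
B = -1/278006 (B = 1/(-112532 - 165474) = 1/(-278006) = -1/278006 ≈ -3.5970e-6)
-B = -1*(-1/278006) = 1/278006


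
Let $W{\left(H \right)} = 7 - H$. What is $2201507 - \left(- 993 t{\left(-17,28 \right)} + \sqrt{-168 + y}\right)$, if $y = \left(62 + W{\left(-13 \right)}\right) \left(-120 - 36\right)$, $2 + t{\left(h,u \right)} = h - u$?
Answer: $2154836 - 36 i \sqrt{10} \approx 2.1548 \cdot 10^{6} - 113.84 i$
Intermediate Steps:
$t{\left(h,u \right)} = -2 + h - u$ ($t{\left(h,u \right)} = -2 + \left(h - u\right) = -2 + h - u$)
$y = -12792$ ($y = \left(62 + \left(7 - -13\right)\right) \left(-120 - 36\right) = \left(62 + \left(7 + 13\right)\right) \left(-156\right) = \left(62 + 20\right) \left(-156\right) = 82 \left(-156\right) = -12792$)
$2201507 - \left(- 993 t{\left(-17,28 \right)} + \sqrt{-168 + y}\right) = 2201507 - \left(- 993 \left(-2 - 17 - 28\right) + \sqrt{-168 - 12792}\right) = 2201507 - \left(- 993 \left(-2 - 17 - 28\right) + \sqrt{-12960}\right) = 2201507 - \left(\left(-993\right) \left(-47\right) + 36 i \sqrt{10}\right) = 2201507 - \left(46671 + 36 i \sqrt{10}\right) = 2154836 - 36 i \sqrt{10}$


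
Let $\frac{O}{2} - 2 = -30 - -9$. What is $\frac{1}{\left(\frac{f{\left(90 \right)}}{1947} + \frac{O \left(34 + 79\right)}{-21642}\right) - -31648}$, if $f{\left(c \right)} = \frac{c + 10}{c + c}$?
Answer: $\frac{63205461}{2000338988390} \approx 3.1597 \cdot 10^{-5}$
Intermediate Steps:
$O = -38$ ($O = 4 + 2 \left(-30 - -9\right) = 4 + 2 \left(-30 + 9\right) = 4 + 2 \left(-21\right) = 4 - 42 = -38$)
$f{\left(c \right)} = \frac{10 + c}{2 c}$
$\frac{1}{\left(\frac{f{\left(90 \right)}}{1947} + \frac{O \left(34 + 79\right)}{-21642}\right) - -31648} = \frac{1}{\left(\frac{\frac{1}{2} \cdot \frac{1}{90} \left(10 + 90\right)}{1947} + \frac{\left(-38\right) \left(34 + 79\right)}{-21642}\right) - -31648} = \frac{1}{\left(\frac{1}{2} \cdot \frac{1}{90} \cdot 100 \cdot \frac{1}{1947} + \left(-38\right) 113 \left(- \frac{1}{21642}\right)\right) + 31648} = \frac{1}{\left(\frac{5}{9} \cdot \frac{1}{1947} - - \frac{2147}{10821}\right) + 31648} = \frac{1}{\left(\frac{5}{17523} + \frac{2147}{10821}\right) + 31648} = \frac{1}{\frac{12558662}{63205461} + 31648} = \frac{1}{\frac{2000338988390}{63205461}} = \frac{63205461}{2000338988390}$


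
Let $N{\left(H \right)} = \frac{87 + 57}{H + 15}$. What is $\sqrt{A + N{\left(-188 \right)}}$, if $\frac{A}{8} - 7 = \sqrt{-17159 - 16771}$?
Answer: $\frac{2 \sqrt{412778 + 179574 i \sqrt{3770}}}{173} \approx 27.657 + 26.641 i$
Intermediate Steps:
$N{\left(H \right)} = \frac{144}{15 + H}$
$A = 56 + 24 i \sqrt{3770}$ ($A = 56 + 8 \sqrt{-17159 - 16771} = 56 + 8 \sqrt{-33930} = 56 + 8 \cdot 3 i \sqrt{3770} = 56 + 24 i \sqrt{3770} \approx 56.0 + 1473.6 i$)
$\sqrt{A + N{\left(-188 \right)}} = \sqrt{\left(56 + 24 i \sqrt{3770}\right) + \frac{144}{15 - 188}} = \sqrt{\left(56 + 24 i \sqrt{3770}\right) + \frac{144}{-173}} = \sqrt{\left(56 + 24 i \sqrt{3770}\right) + 144 \left(- \frac{1}{173}\right)} = \sqrt{\left(56 + 24 i \sqrt{3770}\right) - \frac{144}{173}} = \sqrt{\frac{9544}{173} + 24 i \sqrt{3770}}$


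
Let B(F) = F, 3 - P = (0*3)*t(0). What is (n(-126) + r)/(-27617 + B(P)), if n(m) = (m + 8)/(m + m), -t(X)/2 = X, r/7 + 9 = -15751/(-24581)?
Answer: 179781317/85526246484 ≈ 0.0021021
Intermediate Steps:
r = -1438346/24581 (r = -63 + 7*(-15751/(-24581)) = -63 + 7*(-15751*(-1/24581)) = -63 + 7*(15751/24581) = -63 + 110257/24581 = -1438346/24581 ≈ -58.515)
t(X) = -2*X
P = 3 (P = 3 - 0*3*(-2*0) = 3 - 0*0 = 3 - 1*0 = 3 + 0 = 3)
n(m) = (8 + m)/(2*m) (n(m) = (8 + m)/((2*m)) = (8 + m)*(1/(2*m)) = (8 + m)/(2*m))
(n(-126) + r)/(-27617 + B(P)) = ((½)*(8 - 126)/(-126) - 1438346/24581)/(-27617 + 3) = ((½)*(-1/126)*(-118) - 1438346/24581)/(-27614) = (59/126 - 1438346/24581)*(-1/27614) = -179781317/3097206*(-1/27614) = 179781317/85526246484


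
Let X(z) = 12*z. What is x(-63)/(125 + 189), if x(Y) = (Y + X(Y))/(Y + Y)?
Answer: 13/628 ≈ 0.020701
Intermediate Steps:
x(Y) = 13/2 (x(Y) = (Y + 12*Y)/(Y + Y) = (13*Y)/((2*Y)) = (13*Y)*(1/(2*Y)) = 13/2)
x(-63)/(125 + 189) = 13/(2*(125 + 189)) = (13/2)/314 = (13/2)*(1/314) = 13/628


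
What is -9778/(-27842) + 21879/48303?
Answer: 60081214/74714007 ≈ 0.80415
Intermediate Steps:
-9778/(-27842) + 21879/48303 = -9778*(-1/27842) + 21879*(1/48303) = 4889/13921 + 2431/5367 = 60081214/74714007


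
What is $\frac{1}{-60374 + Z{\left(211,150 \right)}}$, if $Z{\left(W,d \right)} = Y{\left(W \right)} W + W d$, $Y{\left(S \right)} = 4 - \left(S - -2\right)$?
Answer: $- \frac{1}{72823} \approx -1.3732 \cdot 10^{-5}$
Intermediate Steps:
$Y{\left(S \right)} = 2 - S$ ($Y{\left(S \right)} = 4 - \left(S + 2\right) = 4 - \left(2 + S\right) = 2 - S$)
$Z{\left(W,d \right)} = W d + W \left(2 - W\right)$ ($Z{\left(W,d \right)} = \left(2 - W\right) W + W d = W \left(2 - W\right) + W d = W d + W \left(2 - W\right)$)
$\frac{1}{-60374 + Z{\left(211,150 \right)}} = \frac{1}{-60374 + 211 \left(2 + 150 - 211\right)} = \frac{1}{-60374 + 211 \left(-59\right)} = \frac{1}{-60374 - 12449} = \frac{1}{-72823} = - \frac{1}{72823}$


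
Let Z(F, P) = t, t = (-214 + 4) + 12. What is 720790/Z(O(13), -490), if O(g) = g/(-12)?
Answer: -360395/99 ≈ -3640.4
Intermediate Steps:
O(g) = -g/12 (O(g) = g*(-1/12) = -g/12)
t = -198 (t = -210 + 12 = -198)
Z(F, P) = -198
720790/Z(O(13), -490) = 720790/(-198) = 720790*(-1/198) = -360395/99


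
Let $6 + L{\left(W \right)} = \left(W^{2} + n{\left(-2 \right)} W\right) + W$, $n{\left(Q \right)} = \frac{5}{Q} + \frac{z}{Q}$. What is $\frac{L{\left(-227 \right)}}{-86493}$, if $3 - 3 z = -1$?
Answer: $- \frac{312089}{518958} \approx -0.60138$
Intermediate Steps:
$z = \frac{4}{3}$ ($z = 1 - - \frac{1}{3} = 1 + \frac{1}{3} = \frac{4}{3} \approx 1.3333$)
$n{\left(Q \right)} = \frac{19}{3 Q}$ ($n{\left(Q \right)} = \frac{5}{Q} + \frac{4}{3 Q} = \frac{19}{3 Q}$)
$L{\left(W \right)} = -6 + W^{2} - \frac{13 W}{6}$ ($L{\left(W \right)} = -6 + \left(\left(W^{2} + \frac{19}{3 \left(-2\right)} W\right) + W\right) = -6 + \left(\left(W^{2} + \frac{19}{3} \left(- \frac{1}{2}\right) W\right) + W\right) = -6 + \left(\left(W^{2} - \frac{19 W}{6}\right) + W\right) = -6 + \left(W^{2} - \frac{13 W}{6}\right) = -6 + W^{2} - \frac{13 W}{6}$)
$\frac{L{\left(-227 \right)}}{-86493} = \frac{-6 + \left(-227\right)^{2} - - \frac{2951}{6}}{-86493} = \left(-6 + 51529 + \frac{2951}{6}\right) \left(- \frac{1}{86493}\right) = \frac{312089}{6} \left(- \frac{1}{86493}\right) = - \frac{312089}{518958}$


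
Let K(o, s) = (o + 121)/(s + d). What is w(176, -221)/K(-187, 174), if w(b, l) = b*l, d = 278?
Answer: 799136/3 ≈ 2.6638e+5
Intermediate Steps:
K(o, s) = (121 + o)/(278 + s) (K(o, s) = (o + 121)/(s + 278) = (121 + o)/(278 + s))
w(176, -221)/K(-187, 174) = (176*(-221))/(((121 - 187)/(278 + 174))) = -38896/(-66/452) = -38896/((1/452)*(-66)) = -38896/(-33/226) = -38896*(-226/33) = 799136/3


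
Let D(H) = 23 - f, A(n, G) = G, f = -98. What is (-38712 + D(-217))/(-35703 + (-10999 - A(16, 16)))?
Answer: 5513/6674 ≈ 0.82604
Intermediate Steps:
D(H) = 121 (D(H) = 23 - 1*(-98) = 23 + 98 = 121)
(-38712 + D(-217))/(-35703 + (-10999 - A(16, 16))) = (-38712 + 121)/(-35703 + (-10999 - 1*16)) = -38591/(-35703 + (-10999 - 16)) = -38591/(-35703 - 11015) = -38591/(-46718) = -38591*(-1/46718) = 5513/6674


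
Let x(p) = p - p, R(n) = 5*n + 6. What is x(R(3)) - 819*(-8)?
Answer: 6552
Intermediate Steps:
R(n) = 6 + 5*n
x(p) = 0
x(R(3)) - 819*(-8) = 0 - 819*(-8) = 0 + 6552 = 6552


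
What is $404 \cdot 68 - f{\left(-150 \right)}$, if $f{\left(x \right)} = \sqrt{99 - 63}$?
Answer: $27466$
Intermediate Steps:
$f{\left(x \right)} = 6$ ($f{\left(x \right)} = \sqrt{36} = 6$)
$404 \cdot 68 - f{\left(-150 \right)} = 404 \cdot 68 - 6 = 27472 - 6 = 27466$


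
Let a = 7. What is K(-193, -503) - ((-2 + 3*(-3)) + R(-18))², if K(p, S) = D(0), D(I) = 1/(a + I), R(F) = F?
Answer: -5886/7 ≈ -840.86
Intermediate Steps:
D(I) = 1/(7 + I)
K(p, S) = ⅐ (K(p, S) = 1/(7 + 0) = 1/7 = ⅐)
K(-193, -503) - ((-2 + 3*(-3)) + R(-18))² = ⅐ - ((-2 + 3*(-3)) - 18)² = ⅐ - ((-2 - 9) - 18)² = ⅐ - (-11 - 18)² = ⅐ - 1*(-29)² = ⅐ - 1*841 = ⅐ - 841 = -5886/7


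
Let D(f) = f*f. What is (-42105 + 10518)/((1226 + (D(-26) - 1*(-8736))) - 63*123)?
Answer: -10529/963 ≈ -10.934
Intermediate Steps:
D(f) = f²
(-42105 + 10518)/((1226 + (D(-26) - 1*(-8736))) - 63*123) = (-42105 + 10518)/((1226 + ((-26)² - 1*(-8736))) - 63*123) = -31587/((1226 + (676 + 8736)) - 7749) = -31587/((1226 + 9412) - 7749) = -31587/(10638 - 7749) = -31587/2889 = -31587*1/2889 = -10529/963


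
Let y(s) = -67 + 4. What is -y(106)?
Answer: 63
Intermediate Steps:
y(s) = -63
-y(106) = -1*(-63) = 63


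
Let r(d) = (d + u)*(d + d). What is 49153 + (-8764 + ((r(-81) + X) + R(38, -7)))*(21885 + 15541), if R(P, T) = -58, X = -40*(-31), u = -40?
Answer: 449909673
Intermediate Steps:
X = 1240
r(d) = 2*d*(-40 + d) (r(d) = (d - 40)*(d + d) = (-40 + d)*(2*d) = 2*d*(-40 + d))
49153 + (-8764 + ((r(-81) + X) + R(38, -7)))*(21885 + 15541) = 49153 + (-8764 + ((2*(-81)*(-40 - 81) + 1240) - 58))*(21885 + 15541) = 49153 + (-8764 + ((2*(-81)*(-121) + 1240) - 58))*37426 = 49153 + (-8764 + ((19602 + 1240) - 58))*37426 = 49153 + (-8764 + (20842 - 58))*37426 = 49153 + (-8764 + 20784)*37426 = 49153 + 12020*37426 = 49153 + 449860520 = 449909673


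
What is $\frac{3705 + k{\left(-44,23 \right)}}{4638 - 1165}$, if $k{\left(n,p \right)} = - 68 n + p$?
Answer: $\frac{6720}{3473} \approx 1.9349$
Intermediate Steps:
$k{\left(n,p \right)} = p - 68 n$
$\frac{3705 + k{\left(-44,23 \right)}}{4638 - 1165} = \frac{3705 + \left(23 - -2992\right)}{4638 - 1165} = \frac{3705 + \left(23 + 2992\right)}{3473} = \left(3705 + 3015\right) \frac{1}{3473} = 6720 \cdot \frac{1}{3473} = \frac{6720}{3473}$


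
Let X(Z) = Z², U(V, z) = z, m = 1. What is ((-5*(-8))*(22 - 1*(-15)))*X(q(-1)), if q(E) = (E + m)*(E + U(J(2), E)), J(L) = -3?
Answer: 0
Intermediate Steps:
q(E) = 2*E*(1 + E) (q(E) = (E + 1)*(E + E) = (1 + E)*(2*E) = 2*E*(1 + E))
((-5*(-8))*(22 - 1*(-15)))*X(q(-1)) = ((-5*(-8))*(22 - 1*(-15)))*(2*(-1)*(1 - 1))² = (40*(22 + 15))*(2*(-1)*0)² = (40*37)*0² = 1480*0 = 0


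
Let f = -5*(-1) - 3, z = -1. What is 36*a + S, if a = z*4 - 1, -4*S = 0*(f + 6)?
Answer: -180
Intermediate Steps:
f = 2 (f = 5 - 3 = 2)
S = 0 (S = -0*(2 + 6) = -0*8 = -1/4*0 = 0)
a = -5 (a = -1*4 - 1 = -4 - 1 = -5)
36*a + S = 36*(-5) + 0 = -180 + 0 = -180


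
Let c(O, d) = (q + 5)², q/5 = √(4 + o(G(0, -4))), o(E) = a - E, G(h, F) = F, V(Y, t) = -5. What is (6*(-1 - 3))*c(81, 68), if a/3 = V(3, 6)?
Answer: 3600 - 1200*I*√7 ≈ 3600.0 - 3174.9*I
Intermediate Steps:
a = -15 (a = 3*(-5) = -15)
o(E) = -15 - E
q = 5*I*√7 (q = 5*√(4 + (-15 - 1*(-4))) = 5*√(4 + (-15 + 4)) = 5*√(4 - 11) = 5*√(-7) = 5*(I*√7) = 5*I*√7 ≈ 13.229*I)
c(O, d) = (5 + 5*I*√7)² (c(O, d) = (5*I*√7 + 5)² = (5 + 5*I*√7)²)
(6*(-1 - 3))*c(81, 68) = (6*(-1 - 3))*(-150 + 50*I*√7) = (6*(-4))*(-150 + 50*I*√7) = -24*(-150 + 50*I*√7) = 3600 - 1200*I*√7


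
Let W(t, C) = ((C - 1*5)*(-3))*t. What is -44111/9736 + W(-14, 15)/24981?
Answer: -365949257/81071672 ≈ -4.5139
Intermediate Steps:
W(t, C) = t*(15 - 3*C) (W(t, C) = ((C - 5)*(-3))*t = ((-5 + C)*(-3))*t = (15 - 3*C)*t = t*(15 - 3*C))
-44111/9736 + W(-14, 15)/24981 = -44111/9736 + (3*(-14)*(5 - 1*15))/24981 = -44111*1/9736 + (3*(-14)*(5 - 15))*(1/24981) = -44111/9736 + (3*(-14)*(-10))*(1/24981) = -44111/9736 + 420*(1/24981) = -44111/9736 + 140/8327 = -365949257/81071672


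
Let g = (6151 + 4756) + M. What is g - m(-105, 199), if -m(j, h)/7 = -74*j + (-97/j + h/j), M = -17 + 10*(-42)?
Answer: 324266/5 ≈ 64853.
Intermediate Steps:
M = -437 (M = -17 - 420 = -437)
m(j, h) = 518*j + 679/j - 7*h/j (m(j, h) = -7*(-74*j + (-97/j + h/j)) = -7*(-97/j - 74*j + h/j) = 518*j + 679/j - 7*h/j)
g = 10470 (g = (6151 + 4756) - 437 = 10907 - 437 = 10470)
g - m(-105, 199) = 10470 - 7*(97 - 1*199 + 74*(-105)²)/(-105) = 10470 - 7*(-1)*(97 - 199 + 74*11025)/105 = 10470 - 7*(-1)*(97 - 199 + 815850)/105 = 10470 - 7*(-1)*815748/105 = 10470 - 1*(-271916/5) = 10470 + 271916/5 = 324266/5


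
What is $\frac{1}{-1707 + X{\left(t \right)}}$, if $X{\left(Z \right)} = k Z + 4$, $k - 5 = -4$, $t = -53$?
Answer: $- \frac{1}{1756} \approx -0.00056948$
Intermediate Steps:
$k = 1$ ($k = 5 - 4 = 1$)
$X{\left(Z \right)} = 4 + Z$ ($X{\left(Z \right)} = 1 Z + 4 = Z + 4 = 4 + Z$)
$\frac{1}{-1707 + X{\left(t \right)}} = \frac{1}{-1707 + \left(4 - 53\right)} = \frac{1}{-1707 - 49} = \frac{1}{-1756} = - \frac{1}{1756}$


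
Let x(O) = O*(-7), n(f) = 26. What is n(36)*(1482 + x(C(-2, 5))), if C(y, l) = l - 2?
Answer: 37986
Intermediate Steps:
C(y, l) = -2 + l
x(O) = -7*O
n(36)*(1482 + x(C(-2, 5))) = 26*(1482 - 7*(-2 + 5)) = 26*(1482 - 7*3) = 26*(1482 - 21) = 26*1461 = 37986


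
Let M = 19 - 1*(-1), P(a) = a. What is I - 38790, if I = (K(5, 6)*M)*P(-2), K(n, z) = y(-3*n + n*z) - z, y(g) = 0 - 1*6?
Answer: -38310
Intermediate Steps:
M = 20 (M = 19 + 1 = 20)
y(g) = -6 (y(g) = 0 - 6 = -6)
K(n, z) = -6 - z
I = 480 (I = ((-6 - 1*6)*20)*(-2) = ((-6 - 6)*20)*(-2) = -12*20*(-2) = -240*(-2) = 480)
I - 38790 = 480 - 38790 = -38310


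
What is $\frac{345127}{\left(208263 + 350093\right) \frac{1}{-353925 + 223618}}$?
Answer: $- \frac{44972463989}{558356} \approx -80544.0$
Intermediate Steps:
$\frac{345127}{\left(208263 + 350093\right) \frac{1}{-353925 + 223618}} = \frac{345127}{558356 \frac{1}{-130307}} = \frac{345127}{558356 \left(- \frac{1}{130307}\right)} = \frac{345127}{- \frac{558356}{130307}} = 345127 \left(- \frac{130307}{558356}\right) = - \frac{44972463989}{558356}$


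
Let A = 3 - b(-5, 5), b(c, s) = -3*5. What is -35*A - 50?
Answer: -680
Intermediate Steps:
b(c, s) = -15
A = 18 (A = 3 - 1*(-15) = 3 + 15 = 18)
-35*A - 50 = -35*18 - 50 = -630 - 50 = -680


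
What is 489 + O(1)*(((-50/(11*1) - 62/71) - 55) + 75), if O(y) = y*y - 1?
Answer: 489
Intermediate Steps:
O(y) = -1 + y² (O(y) = y² - 1 = -1 + y²)
489 + O(1)*(((-50/(11*1) - 62/71) - 55) + 75) = 489 + (-1 + 1²)*(((-50/(11*1) - 62/71) - 55) + 75) = 489 + (-1 + 1)*(((-50/11 - 62*1/71) - 55) + 75) = 489 + 0*(((-50*1/11 - 62/71) - 55) + 75) = 489 + 0*(((-50/11 - 62/71) - 55) + 75) = 489 + 0*((-4232/781 - 55) + 75) = 489 + 0*(-47187/781 + 75) = 489 + 0*(11388/781) = 489 + 0 = 489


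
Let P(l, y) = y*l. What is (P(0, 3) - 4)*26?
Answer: -104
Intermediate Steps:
P(l, y) = l*y
(P(0, 3) - 4)*26 = (0*3 - 4)*26 = (0 - 4)*26 = -4*26 = -104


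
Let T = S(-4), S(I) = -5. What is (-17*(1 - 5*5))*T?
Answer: -2040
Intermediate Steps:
T = -5
(-17*(1 - 5*5))*T = -17*(1 - 5*5)*(-5) = -17*(1 - 25)*(-5) = -17*(-24)*(-5) = 408*(-5) = -2040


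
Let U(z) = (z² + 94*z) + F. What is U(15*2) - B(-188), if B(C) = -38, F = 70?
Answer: 3828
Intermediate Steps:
U(z) = 70 + z² + 94*z (U(z) = (z² + 94*z) + 70 = 70 + z² + 94*z)
U(15*2) - B(-188) = (70 + (15*2)² + 94*(15*2)) - 1*(-38) = (70 + 30² + 94*30) + 38 = (70 + 900 + 2820) + 38 = 3790 + 38 = 3828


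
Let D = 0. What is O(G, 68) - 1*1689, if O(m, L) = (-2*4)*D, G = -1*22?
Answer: -1689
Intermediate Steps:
G = -22
O(m, L) = 0 (O(m, L) = -2*4*0 = -8*0 = 0)
O(G, 68) - 1*1689 = 0 - 1*1689 = 0 - 1689 = -1689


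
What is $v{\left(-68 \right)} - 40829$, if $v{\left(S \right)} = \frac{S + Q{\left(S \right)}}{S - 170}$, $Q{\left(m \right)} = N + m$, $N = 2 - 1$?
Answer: $- \frac{9717167}{238} \approx -40828.0$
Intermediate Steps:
$N = 1$
$Q{\left(m \right)} = 1 + m$
$v{\left(S \right)} = \frac{1 + 2 S}{-170 + S}$ ($v{\left(S \right)} = \frac{S + \left(1 + S\right)}{S - 170} = \frac{1 + 2 S}{-170 + S}$)
$v{\left(-68 \right)} - 40829 = \frac{1 + 2 \left(-68\right)}{-170 - 68} - 40829 = \frac{1 - 136}{-238} - 40829 = \left(- \frac{1}{238}\right) \left(-135\right) - 40829 = \frac{135}{238} - 40829 = - \frac{9717167}{238}$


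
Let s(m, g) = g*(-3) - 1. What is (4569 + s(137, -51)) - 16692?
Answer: -11971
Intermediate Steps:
s(m, g) = -1 - 3*g (s(m, g) = -3*g - 1 = -1 - 3*g)
(4569 + s(137, -51)) - 16692 = (4569 + (-1 - 3*(-51))) - 16692 = (4569 + (-1 + 153)) - 16692 = (4569 + 152) - 16692 = 4721 - 16692 = -11971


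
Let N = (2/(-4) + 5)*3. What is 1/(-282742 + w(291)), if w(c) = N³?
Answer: -8/2242253 ≈ -3.5678e-6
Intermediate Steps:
N = 27/2 (N = (2*(-¼) + 5)*3 = (-½ + 5)*3 = (9/2)*3 = 27/2 ≈ 13.500)
w(c) = 19683/8 (w(c) = (27/2)³ = 19683/8)
1/(-282742 + w(291)) = 1/(-282742 + 19683/8) = 1/(-2242253/8) = -8/2242253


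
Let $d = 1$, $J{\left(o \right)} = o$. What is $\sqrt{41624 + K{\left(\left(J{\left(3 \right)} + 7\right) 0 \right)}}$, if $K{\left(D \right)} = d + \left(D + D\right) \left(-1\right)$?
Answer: $15 \sqrt{185} \approx 204.02$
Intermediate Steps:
$K{\left(D \right)} = 1 - 2 D$ ($K{\left(D \right)} = 1 + \left(D + D\right) \left(-1\right) = 1 + 2 D \left(-1\right) = 1 - 2 D$)
$\sqrt{41624 + K{\left(\left(J{\left(3 \right)} + 7\right) 0 \right)}} = \sqrt{41624 + \left(1 - 2 \left(3 + 7\right) 0\right)} = \sqrt{41624 + \left(1 - 2 \cdot 10 \cdot 0\right)} = \sqrt{41624 + \left(1 - 0\right)} = \sqrt{41624 + \left(1 + 0\right)} = \sqrt{41624 + 1} = \sqrt{41625} = 15 \sqrt{185}$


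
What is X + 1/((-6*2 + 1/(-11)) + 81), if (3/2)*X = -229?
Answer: -347131/2274 ≈ -152.65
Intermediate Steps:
X = -458/3 (X = (⅔)*(-229) = -458/3 ≈ -152.67)
X + 1/((-6*2 + 1/(-11)) + 81) = -458/3 + 1/((-6*2 + 1/(-11)) + 81) = -458/3 + 1/((-12 - 1/11) + 81) = -458/3 + 1/(-133/11 + 81) = -458/3 + 1/(758/11) = -458/3 + 11/758 = -347131/2274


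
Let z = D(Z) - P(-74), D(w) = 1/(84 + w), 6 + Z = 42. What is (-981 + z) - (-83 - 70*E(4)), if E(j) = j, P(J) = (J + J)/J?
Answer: -74399/120 ≈ -619.99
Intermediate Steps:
P(J) = 2 (P(J) = (2*J)/J = 2)
Z = 36 (Z = -6 + 42 = 36)
z = -239/120 (z = 1/(84 + 36) - 1*2 = 1/120 - 2 = -239/120 ≈ -1.9917)
(-981 + z) - (-83 - 70*E(4)) = (-981 - 239/120) - (-83 - 70*4) = -117959/120 - (-83 - 280) = -117959/120 - 1*(-363) = -117959/120 + 363 = -74399/120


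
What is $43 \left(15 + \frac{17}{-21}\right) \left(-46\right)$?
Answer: $- \frac{589444}{21} \approx -28069.0$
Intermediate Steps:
$43 \left(15 + \frac{17}{-21}\right) \left(-46\right) = 43 \left(15 + 17 \left(- \frac{1}{21}\right)\right) \left(-46\right) = 43 \left(15 - \frac{17}{21}\right) \left(-46\right) = 43 \cdot \frac{298}{21} \left(-46\right) = \frac{12814}{21} \left(-46\right) = - \frac{589444}{21}$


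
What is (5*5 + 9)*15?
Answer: 510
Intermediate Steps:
(5*5 + 9)*15 = (25 + 9)*15 = 34*15 = 510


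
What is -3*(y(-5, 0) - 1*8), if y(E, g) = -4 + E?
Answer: 51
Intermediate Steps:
-3*(y(-5, 0) - 1*8) = -3*((-4 - 5) - 1*8) = -3*(-9 - 8) = -3*(-17) = 51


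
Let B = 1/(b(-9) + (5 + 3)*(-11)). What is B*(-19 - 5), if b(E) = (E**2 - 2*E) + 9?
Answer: -6/5 ≈ -1.2000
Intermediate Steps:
b(E) = 9 + E**2 - 2*E
B = 1/20 (B = 1/((9 + (-9)**2 - 2*(-9)) + (5 + 3)*(-11)) = 1/((9 + 81 + 18) + 8*(-11)) = 1/(108 - 88) = 1/20 ≈ 0.050000)
B*(-19 - 5) = (-19 - 5)/20 = (1/20)*(-24) = -6/5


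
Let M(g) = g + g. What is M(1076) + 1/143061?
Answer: 307867273/143061 ≈ 2152.0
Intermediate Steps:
M(g) = 2*g
M(1076) + 1/143061 = 2*1076 + 1/143061 = 2152 + 1/143061 = 307867273/143061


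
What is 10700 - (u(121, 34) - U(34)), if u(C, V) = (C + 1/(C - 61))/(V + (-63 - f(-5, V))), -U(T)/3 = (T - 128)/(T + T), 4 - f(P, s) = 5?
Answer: 305833877/28560 ≈ 10708.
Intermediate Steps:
f(P, s) = -1 (f(P, s) = 4 - 1*5 = 4 - 5 = -1)
U(T) = -3*(-128 + T)/(2*T) (U(T) = -3*(T - 128)/(T + T) = -3*(-128 + T)/(2*T))
u(C, V) = (C + 1/(-61 + C))/(-62 + V) (u(C, V) = (C + 1/(C - 61))/(V + (-63 - 1*(-1))) = (C + 1/(-61 + C))/(V + (-63 + 1)) = (C + 1/(-61 + C))/(V - 62) = (C + 1/(-61 + C))/(-62 + V))
10700 - (u(121, 34) - U(34)) = 10700 - ((-1 - 1*121² + 61*121)/(-3782 + 61*34 + 62*121 - 1*121*34) - (-3/2 + 192/34)) = 10700 - ((-1 - 1*14641 + 7381)/(-3782 + 2074 + 7502 - 4114) - (-3/2 + 192*(1/34))) = 10700 - ((-1 - 14641 + 7381)/1680 - (-3/2 + 96/17)) = 10700 - ((1/1680)*(-7261) - 1*141/34) = 10700 - (-7261/1680 - 141/34) = 10700 - 1*(-241877/28560) = 10700 + 241877/28560 = 305833877/28560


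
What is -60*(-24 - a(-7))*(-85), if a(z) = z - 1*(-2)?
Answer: -96900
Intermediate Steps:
a(z) = 2 + z (a(z) = z + 2 = 2 + z)
-60*(-24 - a(-7))*(-85) = -60*(-24 - (2 - 7))*(-85) = -60*(-24 - 1*(-5))*(-85) = -60*(-24 + 5)*(-85) = -60*(-19)*(-85) = 1140*(-85) = -96900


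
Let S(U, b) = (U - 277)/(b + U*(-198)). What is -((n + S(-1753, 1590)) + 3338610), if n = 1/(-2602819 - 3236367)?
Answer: -121384152637818971/36357691629 ≈ -3.3386e+6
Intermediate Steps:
S(U, b) = (-277 + U)/(b - 198*U)
n = -1/5839186 (n = 1/(-5839186) = -1/5839186 ≈ -1.7126e-7)
-((n + S(-1753, 1590)) + 3338610) = -((-1/5839186 + (277 - 1*(-1753))/(-1*1590 + 198*(-1753))) + 3338610) = -((-1/5839186 + (277 + 1753)/(-1590 - 347094)) + 3338610) = -((-1/5839186 + 2030/(-348684)) + 3338610) = -((-1/5839186 - 1/348684*2030) + 3338610) = -((-1/5839186 - 145/24906) + 3338610) = -(-211676719/36357691629 + 3338610) = -1*121384152637818971/36357691629 = -121384152637818971/36357691629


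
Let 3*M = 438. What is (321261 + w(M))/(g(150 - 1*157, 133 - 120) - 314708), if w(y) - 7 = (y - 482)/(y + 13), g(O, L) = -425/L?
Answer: -221352196/216856337 ≈ -1.0207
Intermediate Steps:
M = 146 (M = (⅓)*438 = 146)
w(y) = 7 + (-482 + y)/(13 + y) (w(y) = 7 + (y - 482)/(y + 13) = 7 + (-482 + y)/(13 + y))
(321261 + w(M))/(g(150 - 1*157, 133 - 120) - 314708) = (321261 + (-391 + 8*146)/(13 + 146))/(-425/(133 - 120) - 314708) = (321261 + (-391 + 1168)/159)/(-425/13 - 314708) = (321261 + (1/159)*777)/(-425*1/13 - 314708) = (321261 + 259/53)/(-425/13 - 314708) = 17027092/(53*(-4091629/13)) = (17027092/53)*(-13/4091629) = -221352196/216856337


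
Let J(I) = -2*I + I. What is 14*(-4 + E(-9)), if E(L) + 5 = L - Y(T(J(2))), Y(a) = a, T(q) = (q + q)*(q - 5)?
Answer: -644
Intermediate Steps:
J(I) = -I
T(q) = 2*q*(-5 + q) (T(q) = (2*q)*(-5 + q) = 2*q*(-5 + q))
E(L) = -33 + L (E(L) = -5 + (L - 2*(-1*2)*(-5 - 1*2)) = -5 + (L - 2*(-2)*(-5 - 2)) = -5 + (L - 2*(-2)*(-7)) = -5 + (L - 1*28) = -5 + (L - 28) = -5 + (-28 + L) = -33 + L)
14*(-4 + E(-9)) = 14*(-4 + (-33 - 9)) = 14*(-4 - 42) = 14*(-46) = -644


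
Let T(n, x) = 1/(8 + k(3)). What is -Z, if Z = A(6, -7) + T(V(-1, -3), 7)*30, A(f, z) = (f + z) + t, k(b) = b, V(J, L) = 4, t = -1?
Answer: -8/11 ≈ -0.72727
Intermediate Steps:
A(f, z) = -1 + f + z (A(f, z) = (f + z) - 1 = -1 + f + z)
T(n, x) = 1/11 (T(n, x) = 1/(8 + 3) = 1/11)
Z = 8/11 (Z = (-1 + 6 - 7) + (1/11)*30 = -2 + 30/11 = 8/11 ≈ 0.72727)
-Z = -1*8/11 = -8/11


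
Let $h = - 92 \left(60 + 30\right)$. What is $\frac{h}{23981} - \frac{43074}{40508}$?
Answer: $- \frac{684181917}{485711174} \approx -1.4086$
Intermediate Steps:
$h = -8280$ ($h = \left(-92\right) 90 = -8280$)
$\frac{h}{23981} - \frac{43074}{40508} = - \frac{8280}{23981} - \frac{43074}{40508} = \left(-8280\right) \frac{1}{23981} - \frac{21537}{20254} = - \frac{8280}{23981} - \frac{21537}{20254} = - \frac{684181917}{485711174}$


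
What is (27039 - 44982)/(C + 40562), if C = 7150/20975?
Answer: -15054177/34031804 ≈ -0.44236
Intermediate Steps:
C = 286/839 (C = 7150*(1/20975) = 286/839 ≈ 0.34088)
(27039 - 44982)/(C + 40562) = (27039 - 44982)/(286/839 + 40562) = -17943/34031804/839 = -17943*839/34031804 = -15054177/34031804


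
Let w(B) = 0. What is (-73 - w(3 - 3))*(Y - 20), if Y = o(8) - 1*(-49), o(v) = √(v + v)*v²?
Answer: -20805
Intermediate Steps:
o(v) = √2*v^(5/2) (o(v) = √(2*v)*v² = (√2*√v)*v² = √2*v^(5/2))
Y = 305 (Y = √2*8^(5/2) - 1*(-49) = √2*(128*√2) + 49 = 256 + 49 = 305)
(-73 - w(3 - 3))*(Y - 20) = (-73 - 1*0)*(305 - 20) = (-73 + 0)*285 = -73*285 = -20805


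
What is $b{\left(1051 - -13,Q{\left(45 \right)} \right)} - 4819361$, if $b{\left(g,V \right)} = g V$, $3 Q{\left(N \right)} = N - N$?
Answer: $-4819361$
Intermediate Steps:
$Q{\left(N \right)} = 0$ ($Q{\left(N \right)} = \frac{N - N}{3} = \frac{1}{3} \cdot 0 = 0$)
$b{\left(g,V \right)} = V g$
$b{\left(1051 - -13,Q{\left(45 \right)} \right)} - 4819361 = 0 \left(1051 - -13\right) - 4819361 = 0 \left(1051 + 13\right) - 4819361 = 0 \cdot 1064 - 4819361 = 0 - 4819361 = -4819361$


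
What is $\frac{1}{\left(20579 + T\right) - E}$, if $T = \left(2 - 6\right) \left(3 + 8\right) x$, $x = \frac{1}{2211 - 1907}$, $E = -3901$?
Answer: $\frac{76}{1860469} \approx 4.085 \cdot 10^{-5}$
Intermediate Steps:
$x = \frac{1}{304} \approx 0.0032895$
$T = - \frac{11}{76}$ ($T = \left(2 - 6\right) \left(3 + 8\right) \frac{1}{304} = \left(-4\right) 11 \cdot \frac{1}{304} = \left(-44\right) \frac{1}{304} = - \frac{11}{76} \approx -0.14474$)
$\frac{1}{\left(20579 + T\right) - E} = \frac{1}{\left(20579 - \frac{11}{76}\right) - -3901} = \frac{1}{\frac{1563993}{76} + 3901} = \frac{1}{\frac{1860469}{76}} = \frac{76}{1860469}$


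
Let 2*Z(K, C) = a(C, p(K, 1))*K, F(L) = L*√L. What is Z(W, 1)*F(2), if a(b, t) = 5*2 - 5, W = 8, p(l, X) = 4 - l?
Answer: 40*√2 ≈ 56.569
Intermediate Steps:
F(L) = L^(3/2)
a(b, t) = 5 (a(b, t) = 10 - 5 = 5)
Z(K, C) = 5*K/2 (Z(K, C) = (5*K)/2 = 5*K/2)
Z(W, 1)*F(2) = ((5/2)*8)*2^(3/2) = 20*(2*√2) = 40*√2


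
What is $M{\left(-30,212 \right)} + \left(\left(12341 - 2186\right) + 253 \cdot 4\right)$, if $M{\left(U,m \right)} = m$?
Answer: $11379$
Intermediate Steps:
$M{\left(-30,212 \right)} + \left(\left(12341 - 2186\right) + 253 \cdot 4\right) = 212 + \left(\left(12341 - 2186\right) + 253 \cdot 4\right) = 212 + \left(10155 + 1012\right) = 212 + 11167 = 11379$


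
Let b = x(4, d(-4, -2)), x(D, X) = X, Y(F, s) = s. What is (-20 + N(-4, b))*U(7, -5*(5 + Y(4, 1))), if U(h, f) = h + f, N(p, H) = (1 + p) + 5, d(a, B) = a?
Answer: 414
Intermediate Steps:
b = -4
N(p, H) = 6 + p
U(h, f) = f + h
(-20 + N(-4, b))*U(7, -5*(5 + Y(4, 1))) = (-20 + (6 - 4))*(-5*(5 + 1) + 7) = (-20 + 2)*(-5*6 + 7) = -18*(-30 + 7) = -18*(-23) = 414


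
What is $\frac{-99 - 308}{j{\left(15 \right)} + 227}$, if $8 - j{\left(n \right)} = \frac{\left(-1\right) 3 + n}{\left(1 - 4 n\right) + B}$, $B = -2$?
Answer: $- \frac{24827}{14347} \approx -1.7305$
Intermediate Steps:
$j{\left(n \right)} = 8 - \frac{-3 + n}{-1 - 4 n}$ ($j{\left(n \right)} = 8 - \frac{\left(-1\right) 3 + n}{\left(1 - 4 n\right) - 2} = 8 - \frac{-3 + n}{-1 - 4 n}$)
$\frac{-99 - 308}{j{\left(15 \right)} + 227} = \frac{-99 - 308}{\frac{5 + 33 \cdot 15}{1 + 4 \cdot 15} + 227} = - \frac{407}{\frac{5 + 495}{1 + 60} + 227} = - \frac{407}{\frac{1}{61} \cdot 500 + 227} = - \frac{407}{\frac{500}{61} + 227} = - \frac{407}{\frac{14347}{61}} = \left(-407\right) \frac{61}{14347} = - \frac{24827}{14347}$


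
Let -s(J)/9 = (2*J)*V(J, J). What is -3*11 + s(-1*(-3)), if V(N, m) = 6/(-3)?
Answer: 75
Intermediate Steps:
V(N, m) = -2 (V(N, m) = 6*(-⅓) = -2)
s(J) = 36*J (s(J) = -9*2*J*(-2) = -(-36)*J = 36*J)
-3*11 + s(-1*(-3)) = -3*11 + 36*(-1*(-3)) = -33 + 36*3 = -33 + 108 = 75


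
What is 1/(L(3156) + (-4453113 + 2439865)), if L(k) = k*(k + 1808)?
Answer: 1/13653136 ≈ 7.3243e-8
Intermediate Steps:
L(k) = k*(1808 + k)
1/(L(3156) + (-4453113 + 2439865)) = 1/(3156*(1808 + 3156) + (-4453113 + 2439865)) = 1/(3156*4964 - 2013248) = 1/(15666384 - 2013248) = 1/13653136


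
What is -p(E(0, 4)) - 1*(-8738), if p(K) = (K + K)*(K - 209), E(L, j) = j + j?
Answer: 11954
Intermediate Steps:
E(L, j) = 2*j
p(K) = 2*K*(-209 + K) (p(K) = (2*K)*(-209 + K) = 2*K*(-209 + K))
-p(E(0, 4)) - 1*(-8738) = -2*2*4*(-209 + 2*4) - 1*(-8738) = -2*8*(-209 + 8) + 8738 = -2*8*(-201) + 8738 = -1*(-3216) + 8738 = 3216 + 8738 = 11954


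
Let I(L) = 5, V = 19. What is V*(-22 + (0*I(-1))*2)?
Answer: -418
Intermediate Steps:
V*(-22 + (0*I(-1))*2) = 19*(-22 + (0*5)*2) = 19*(-22 + 0*2) = 19*(-22 + 0) = 19*(-22) = -418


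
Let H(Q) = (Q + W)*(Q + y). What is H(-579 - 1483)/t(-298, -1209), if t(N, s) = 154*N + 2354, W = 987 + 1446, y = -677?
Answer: 92379/3958 ≈ 23.340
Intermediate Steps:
W = 2433
H(Q) = (-677 + Q)*(2433 + Q) (H(Q) = (Q + 2433)*(Q - 677) = (2433 + Q)*(-677 + Q) = (-677 + Q)*(2433 + Q))
t(N, s) = 2354 + 154*N
H(-579 - 1483)/t(-298, -1209) = (-1647141 + (-579 - 1483)² + 1756*(-579 - 1483))/(2354 + 154*(-298)) = (-1647141 + (-2062)² + 1756*(-2062))/(2354 - 45892) = (-1647141 + 4251844 - 3620872)/(-43538) = -1016169*(-1/43538) = 92379/3958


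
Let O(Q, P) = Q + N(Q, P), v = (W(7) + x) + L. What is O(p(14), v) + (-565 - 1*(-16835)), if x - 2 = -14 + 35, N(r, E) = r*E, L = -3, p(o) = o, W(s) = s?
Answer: 16662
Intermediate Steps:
N(r, E) = E*r
x = 23 (x = 2 + (-14 + 35) = 2 + 21 = 23)
v = 27 (v = (7 + 23) - 3 = 30 - 3 = 27)
O(Q, P) = Q + P*Q
O(p(14), v) + (-565 - 1*(-16835)) = 14*(1 + 27) + (-565 - 1*(-16835)) = 14*28 + (-565 + 16835) = 392 + 16270 = 16662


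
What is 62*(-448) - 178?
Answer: -27954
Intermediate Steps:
62*(-448) - 178 = -27776 - 178 = -27954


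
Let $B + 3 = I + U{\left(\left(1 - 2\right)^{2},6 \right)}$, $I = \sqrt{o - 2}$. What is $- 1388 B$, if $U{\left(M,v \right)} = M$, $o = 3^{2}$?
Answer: $2776 - 1388 \sqrt{7} \approx -896.3$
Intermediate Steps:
$o = 9$
$I = \sqrt{7}$ ($I = \sqrt{9 - 2} = \sqrt{7} \approx 2.6458$)
$B = -2 + \sqrt{7}$ ($B = -3 + \left(\sqrt{7} + \left(1 - 2\right)^{2}\right) = -3 + \left(\sqrt{7} + \left(-1\right)^{2}\right) = -3 + \left(\sqrt{7} + 1\right) = -3 + \left(1 + \sqrt{7}\right) = -2 + \sqrt{7} \approx 0.64575$)
$- 1388 B = - 1388 \left(-2 + \sqrt{7}\right) = 2776 - 1388 \sqrt{7}$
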